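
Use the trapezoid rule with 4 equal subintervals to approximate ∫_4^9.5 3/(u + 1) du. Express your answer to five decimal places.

2.24030

Δu = (9.5 − 4)/4 = 1.375.
f(4) = 0.6, f(5.375) = 8/17, f(6.75) = 12/31, f(8.125) = 24/73, f(9.5) = 2/7.
T_4 = (Δu/2)·[f(u_0) + 2f(u_1) + 2f(u_2) + 2f(u_3) + f(u_4)].
Sum ≈ 2.24030.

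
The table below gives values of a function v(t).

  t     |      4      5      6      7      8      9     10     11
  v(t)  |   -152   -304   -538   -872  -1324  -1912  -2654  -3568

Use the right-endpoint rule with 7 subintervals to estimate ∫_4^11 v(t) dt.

Δt = 1.
Sum = 1·[(-304) + (-538) + (-872) + (-1324) + (-1912) + (-2654) + (-3568)] = -11172.

-11172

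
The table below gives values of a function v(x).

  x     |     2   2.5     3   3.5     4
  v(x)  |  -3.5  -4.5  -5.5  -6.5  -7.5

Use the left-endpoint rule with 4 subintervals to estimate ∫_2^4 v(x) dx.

-10

Δx = 0.5.
Sum = 0.5·[(-3.5) + (-4.5) + (-5.5) + (-6.5)] = -10.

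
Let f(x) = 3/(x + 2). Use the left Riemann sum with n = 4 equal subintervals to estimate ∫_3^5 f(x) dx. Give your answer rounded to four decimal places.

Δx = (5 − 3)/4 = 0.5.
Left endpoints: 3, 3.5, 4, 4.5.
f(3) = 0.6, f(3.5) = 6/11, f(4) = 0.5, f(4.5) = 6/13.
Sum = Δx · [f(3) + f(3.5) + f(4) + f(4.5)].
Sum ≈ 1.0535.

1.0535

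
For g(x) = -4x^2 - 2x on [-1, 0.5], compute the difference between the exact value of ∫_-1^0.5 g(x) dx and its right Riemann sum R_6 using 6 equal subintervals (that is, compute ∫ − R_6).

Exact integral: ∫_-1^0.5 g(x) dx = -0.75.
R_6 = -0.8125.
Error = -0.75 − (-0.8125) = 0.0625.

0.0625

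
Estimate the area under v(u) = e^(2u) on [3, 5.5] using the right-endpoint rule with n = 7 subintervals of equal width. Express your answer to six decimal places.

41608.763432

Δu = (5.5 − 3)/7 = 5/14.
Right endpoints: 47/14, 26/7, 57/14, 31/7, 67/14, 36/7, 5.5.
v(47/14) ≈ 824.094917, v(26/7) ≈ 1683.400996, v(57/14) ≈ 3438.728785, v(31/7) ≈ 7024.384377, v(67/14) ≈ 14348.900118, v(36/7) ≈ 29310.886700, v(5.5) ≈ 59874.141715.
Sum = Δu · [v(47/14) + v(26/7) + v(57/14) + ...].
Sum ≈ 41608.763432.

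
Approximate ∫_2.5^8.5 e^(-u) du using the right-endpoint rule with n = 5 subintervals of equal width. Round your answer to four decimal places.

0.0424

Δu = (8.5 − 2.5)/5 = 1.2.
Right endpoints: 3.7, 4.9, 6.1, 7.3, 8.5.
f(3.7) ≈ 0.0247, f(4.9) ≈ 0.0074, f(6.1) ≈ 0.0022, f(7.3) ≈ 0.0007, f(8.5) ≈ 0.0002.
Sum = Δu · [f(3.7) + f(4.9) + f(6.1) + f(7.3) + f(8.5)].
Sum ≈ 0.0424.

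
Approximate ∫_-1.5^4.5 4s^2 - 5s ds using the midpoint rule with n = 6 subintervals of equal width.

Δs = (4.5 − (-1.5))/6 = 1.
Midpoints: -1, 0, 1, 2, 3, 4.
f(-1) = 9, f(0) = 0, f(1) = -1, f(2) = 6, f(3) = 21, f(4) = 44.
Sum = Δs · [f(-1) + f(0) + f(1) + ...].
Sum = 79.

79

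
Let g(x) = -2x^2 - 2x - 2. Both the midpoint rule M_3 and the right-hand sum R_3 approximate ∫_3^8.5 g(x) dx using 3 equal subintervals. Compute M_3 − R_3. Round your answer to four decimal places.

135.2847

M_3 ≈ -462.585648.
R_3 ≈ -597.870370.
M_3 − R_3 ≈ 135.2847.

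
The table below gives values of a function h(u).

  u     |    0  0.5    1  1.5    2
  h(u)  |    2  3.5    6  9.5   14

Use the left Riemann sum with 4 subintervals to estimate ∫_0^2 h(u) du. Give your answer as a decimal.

Δu = 0.5.
Sum = 0.5·[2 + 3.5 + 6 + 9.5] = 10.5.

10.5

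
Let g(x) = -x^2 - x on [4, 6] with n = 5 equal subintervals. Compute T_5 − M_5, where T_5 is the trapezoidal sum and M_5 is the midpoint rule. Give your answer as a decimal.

-0.08

T_5 = -60.72.
M_5 = -60.64.
T_5 − M_5 = -0.08.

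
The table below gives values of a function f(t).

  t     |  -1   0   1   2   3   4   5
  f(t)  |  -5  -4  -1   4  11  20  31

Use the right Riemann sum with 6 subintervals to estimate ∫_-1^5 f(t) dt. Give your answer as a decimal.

Δt = 1.
Sum = 1·[(-4) + (-1) + 4 + 11 + 20 + 31] = 61.

61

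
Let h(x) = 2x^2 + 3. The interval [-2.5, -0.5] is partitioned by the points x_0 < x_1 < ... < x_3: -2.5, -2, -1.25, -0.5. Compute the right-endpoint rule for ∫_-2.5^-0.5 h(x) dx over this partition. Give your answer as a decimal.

Subinterval widths: 0.5, 0.75, 0.75.
Right endpoints: -2, -1.25, -0.5.
h(-2) = 11, h(-1.25) = 6.125, h(-0.5) = 3.5.
Sum = Σ Δx_i · h(x_i).
Sum = 12.71875.

12.71875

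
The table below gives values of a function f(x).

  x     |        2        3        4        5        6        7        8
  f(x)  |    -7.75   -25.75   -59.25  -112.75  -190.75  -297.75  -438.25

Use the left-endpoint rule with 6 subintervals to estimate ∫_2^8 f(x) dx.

-694

Δx = 1.
Sum = 1·[(-7.75) + (-25.75) + (-59.25) + (-112.75) + (-190.75) + (-297.75)] = -694.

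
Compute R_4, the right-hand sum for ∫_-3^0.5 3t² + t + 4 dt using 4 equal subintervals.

28.13671875

Δt = (0.5 − (-3))/4 = 0.875.
Right endpoints: -2.125, -1.25, -0.375, 0.5.
f(-2.125) = 15.421875, f(-1.25) = 7.4375, f(-0.375) = 4.046875, f(0.5) = 5.25.
Sum = Δt · [f(-2.125) + f(-1.25) + f(-0.375) + f(0.5)].
Sum = 28.13671875.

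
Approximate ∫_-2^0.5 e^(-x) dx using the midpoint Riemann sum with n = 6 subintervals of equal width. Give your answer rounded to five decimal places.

6.73371

Δx = (0.5 − (-2))/6 = 5/12.
Midpoints: -43/24, -1.375, -23/24, -13/24, -0.125, 7/24.
f(-43/24) ≈ 5.99944, f(-1.375) ≈ 3.95508, f(-23/24) ≈ 2.60735, f(-13/24) ≈ 1.71887, f(-0.125) ≈ 1.13315, f(7/24) ≈ 0.74702.
Sum = Δx · [f(-43/24) + f(-1.375) + f(-23/24) + ...].
Sum ≈ 6.73371.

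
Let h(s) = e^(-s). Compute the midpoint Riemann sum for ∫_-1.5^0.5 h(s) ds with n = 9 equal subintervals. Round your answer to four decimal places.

3.8672

Δs = (0.5 − (-1.5))/9 = 2/9.
Midpoints: -25/18, -7/6, -17/18, -13/18, -0.5, -5/18, -1/18, 1/6, 7/18.
h(-25/18) ≈ 4.0104, h(-7/6) ≈ 3.2113, h(-17/18) ≈ 2.5714, h(-13/18) ≈ 2.0590, h(-0.5) ≈ 1.6487, h(-5/18) ≈ 1.3202, h(-1/18) ≈ 1.0571, h(1/6) ≈ 0.8465, h(7/18) ≈ 0.6778.
Sum = Δs · [h(-25/18) + h(-7/6) + h(-17/18) + ...].
Sum ≈ 3.8672.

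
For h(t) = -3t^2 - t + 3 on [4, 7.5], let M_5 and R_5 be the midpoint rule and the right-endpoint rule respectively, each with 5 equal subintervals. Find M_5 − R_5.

44.77375

M_5 = -367.07125.
R_5 = -411.845.
M_5 − R_5 = 44.77375.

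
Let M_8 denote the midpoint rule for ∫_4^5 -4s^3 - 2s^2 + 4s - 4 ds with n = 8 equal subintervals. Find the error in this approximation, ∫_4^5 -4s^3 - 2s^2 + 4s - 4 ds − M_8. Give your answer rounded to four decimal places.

Exact integral: ∫_4^5 f(s) ds ≈ -395.666667.
M_8 = -395.59375.
Error ≈ -395.666667 − (-395.59375) ≈ -0.0729.

-0.0729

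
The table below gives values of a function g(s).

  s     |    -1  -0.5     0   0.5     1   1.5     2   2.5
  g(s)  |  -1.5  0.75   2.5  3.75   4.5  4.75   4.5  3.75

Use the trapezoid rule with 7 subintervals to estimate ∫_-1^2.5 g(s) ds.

Δs = 0.5.
T_7 = (0.5/2)·[(-1.5) + 2·0.75 + 2·2.5 + 2·3.75 + 2·4.5 + 2·4.75 + 2·4.5 + 3.75] = 10.9375.

10.9375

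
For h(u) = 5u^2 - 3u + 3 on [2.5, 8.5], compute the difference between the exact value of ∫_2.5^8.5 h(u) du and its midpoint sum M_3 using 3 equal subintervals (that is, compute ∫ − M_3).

Exact integral: ∫_2.5^8.5 h(u) du = 916.5.
M_3 = 906.5.
Error = 916.5 − 906.5 = 10.

10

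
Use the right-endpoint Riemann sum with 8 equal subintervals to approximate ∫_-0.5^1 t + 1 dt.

Δt = (1 − (-0.5))/8 = 0.1875.
Right endpoints: -0.3125, -0.125, 0.0625, 0.25, 0.4375, 0.625, 0.8125, 1.
f(-0.3125) = 0.6875, f(-0.125) = 0.875, f(0.0625) = 1.0625, f(0.25) = 1.25, f(0.4375) = 1.4375, f(0.625) = 1.625, f(0.8125) = 1.8125, f(1) = 2.
Sum = Δt · [f(-0.3125) + f(-0.125) + f(0.0625) + ...].
Sum = 2.015625.

2.015625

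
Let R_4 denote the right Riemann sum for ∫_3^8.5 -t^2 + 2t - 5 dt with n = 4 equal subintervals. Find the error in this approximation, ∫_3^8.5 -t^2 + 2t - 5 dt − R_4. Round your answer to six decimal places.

37.654948

Exact integral: ∫_3^8.5 f(t) dt ≈ -159.95833333.
R_4 = -197.61328125.
Error ≈ -159.95833333 − (-197.61328125) ≈ 37.654948.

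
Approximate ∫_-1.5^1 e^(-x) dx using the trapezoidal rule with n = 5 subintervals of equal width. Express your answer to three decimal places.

Δx = (1 − (-1.5))/5 = 0.5.
f(-1.5) ≈ 4.482, f(-1) ≈ 2.718, f(-0.5) ≈ 1.649, f(0) ≈ 1.000, f(0.5) ≈ 0.607, f(1) ≈ 0.368.
T_5 = (Δx/2)·[f(x_0) + 2f(x_1) + ... + 2f(x_{4}) + f(x_5)].
Sum ≈ 4.199.

4.199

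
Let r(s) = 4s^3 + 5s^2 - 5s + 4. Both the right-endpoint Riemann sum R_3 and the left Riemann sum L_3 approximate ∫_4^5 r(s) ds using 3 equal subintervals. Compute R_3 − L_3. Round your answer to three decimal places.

94.667

R_3 ≈ 500.59259.
L_3 ≈ 405.92593.
R_3 − L_3 ≈ 94.667.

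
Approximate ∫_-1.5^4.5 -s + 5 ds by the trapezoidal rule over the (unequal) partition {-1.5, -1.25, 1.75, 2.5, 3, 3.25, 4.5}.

Subinterval widths: 0.25, 3, 0.75, 0.5, 0.25, 1.25.
f(-1.5) = 6.5, f(-1.25) = 6.25, f(1.75) = 3.25, f(2.5) = 2.5, f(3) = 2, f(3.25) = 1.75, f(4.5) = 0.5.
On each subinterval the trapezoid contributes (Δs_i/2)·[f(s_{i-1}) + f(s_i)].
Sum = 21.

21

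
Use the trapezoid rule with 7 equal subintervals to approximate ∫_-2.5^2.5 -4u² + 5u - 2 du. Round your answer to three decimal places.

Δu = (2.5 − (-2.5))/7 = 5/7.
f(-2.5) = -39.5, f(-25/14) = -2321/98, f(-15/14) = -1171/98, f(-5/14) = -421/98, f(5/14) = -71/98, f(15/14) = -121/98, f(25/14) = -571/98, f(2.5) = -14.5.
T_7 = (Δu/2)·[f(u_0) + 2f(u_1) + ... + 2f(u_{6}) + f(u_7)].
Sum ≈ -53.367.

-53.367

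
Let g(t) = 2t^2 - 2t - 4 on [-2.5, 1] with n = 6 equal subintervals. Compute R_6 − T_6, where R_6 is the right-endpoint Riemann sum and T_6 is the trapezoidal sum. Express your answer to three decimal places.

-5.104

R_6 ≈ -2.37384.
T_6 ≈ 2.73032.
R_6 − T_6 ≈ -5.104.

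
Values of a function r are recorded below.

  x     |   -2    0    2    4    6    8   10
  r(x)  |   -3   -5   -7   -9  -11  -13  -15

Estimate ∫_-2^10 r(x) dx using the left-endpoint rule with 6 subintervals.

Δx = 2.
Sum = 2·[(-3) + (-5) + (-7) + (-9) + (-11) + (-13)] = -96.

-96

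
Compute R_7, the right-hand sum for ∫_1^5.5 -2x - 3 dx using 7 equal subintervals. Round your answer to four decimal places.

-45.6429

Δx = (5.5 − 1)/7 = 9/14.
Right endpoints: 23/14, 16/7, 41/14, 25/7, 59/14, 34/7, 5.5.
f(23/14) = -44/7, f(16/7) = -53/7, f(41/14) = -62/7, f(25/7) = -71/7, f(59/14) = -80/7, f(34/7) = -89/7, f(5.5) = -14.
Sum = Δx · [f(23/14) + f(16/7) + f(41/14) + ...].
Sum ≈ -45.6429.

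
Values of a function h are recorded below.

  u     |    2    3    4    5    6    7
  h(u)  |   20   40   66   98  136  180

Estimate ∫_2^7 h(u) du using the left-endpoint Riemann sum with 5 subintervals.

Δu = 1.
Sum = 1·[20 + 40 + 66 + 98 + 136] = 360.

360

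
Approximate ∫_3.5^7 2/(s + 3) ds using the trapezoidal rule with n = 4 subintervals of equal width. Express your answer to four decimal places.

0.8633

Δs = (7 − 3.5)/4 = 0.875.
f(3.5) = 4/13, f(4.375) = 16/59, f(5.25) = 8/33, f(6.125) = 16/73, f(7) = 0.2.
T_4 = (Δs/2)·[f(s_0) + 2f(s_1) + 2f(s_2) + 2f(s_3) + f(s_4)].
Sum ≈ 0.8633.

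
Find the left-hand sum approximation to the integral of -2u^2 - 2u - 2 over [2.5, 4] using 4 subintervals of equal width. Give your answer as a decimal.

Δu = (4 − 2.5)/4 = 0.375.
Left endpoints: 2.5, 2.875, 3.25, 3.625.
f(2.5) = -19.5, f(2.875) = -24.28125, f(3.25) = -29.625, f(3.625) = -35.53125.
Sum = Δu · [f(2.5) + f(2.875) + f(3.25) + f(3.625)].
Sum = -40.8515625.

-40.8515625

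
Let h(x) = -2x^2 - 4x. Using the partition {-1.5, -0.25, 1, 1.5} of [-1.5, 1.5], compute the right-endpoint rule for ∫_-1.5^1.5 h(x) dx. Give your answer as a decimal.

-11.65625

Subinterval widths: 1.25, 1.25, 0.5.
Right endpoints: -0.25, 1, 1.5.
h(-0.25) = 0.875, h(1) = -6, h(1.5) = -10.5.
Sum = Σ Δx_i · h(x_i).
Sum = -11.65625.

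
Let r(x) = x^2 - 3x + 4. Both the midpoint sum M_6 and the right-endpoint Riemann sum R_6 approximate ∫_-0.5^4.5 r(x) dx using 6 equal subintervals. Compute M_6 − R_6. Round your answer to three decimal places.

M_6 ≈ 20.12731.
R_6 ≈ 23.07870.
M_6 − R_6 ≈ -2.951.

-2.951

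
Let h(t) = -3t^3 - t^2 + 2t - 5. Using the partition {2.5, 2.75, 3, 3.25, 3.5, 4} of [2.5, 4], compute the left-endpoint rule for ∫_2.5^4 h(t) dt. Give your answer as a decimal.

Subinterval widths: 0.25, 0.25, 0.25, 0.25, 0.5.
Left endpoints: 2.5, 2.75, 3, 3.25, 3.5.
h(2.5) = -53.125, h(2.75) = -69.453125, h(3) = -89, h(3.25) = -112.046875, h(3.5) = -138.875.
Sum = Σ Δt_i · h(t_i).
Sum = -150.34375.

-150.34375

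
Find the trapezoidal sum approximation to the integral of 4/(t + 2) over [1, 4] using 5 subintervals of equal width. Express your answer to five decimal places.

Δt = (4 − 1)/5 = 0.6.
f(1) = 4/3, f(1.6) = 10/9, f(2.2) = 20/21, f(2.8) = 5/6, f(3.4) = 20/27, f(4) = 2/3.
T_5 = (Δt/2)·[f(t_0) + 2f(t_1) + ... + 2f(t_{4}) + f(t_5)].
Sum ≈ 2.78254.

2.78254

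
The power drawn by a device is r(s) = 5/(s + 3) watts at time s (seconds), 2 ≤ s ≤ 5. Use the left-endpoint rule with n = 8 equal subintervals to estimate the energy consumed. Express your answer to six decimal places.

Δs = (5 − 2)/8 = 0.375.
Left endpoints: 2, 2.375, 2.75, 3.125, 3.5, 3.875, 4.25, 4.625.
r(2) = 1, r(2.375) = 40/43, r(2.75) = 20/23, r(3.125) = 40/49, r(3.5) = 10/13, r(3.875) = 8/11, r(4.25) = 20/29, r(4.625) = 40/61.
Sum = Δs · [r(2) + r(2.375) + r(2.75) + ...].
Sum ≈ 2.421758.

2.421758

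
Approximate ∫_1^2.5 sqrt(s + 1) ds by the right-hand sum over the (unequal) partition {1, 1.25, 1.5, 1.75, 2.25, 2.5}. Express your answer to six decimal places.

2.553958

Subinterval widths: 0.25, 0.25, 0.25, 0.5, 0.25.
Right endpoints: 1.25, 1.5, 1.75, 2.25, 2.5.
f(1.25) ≈ 1.500000, f(1.5) ≈ 1.581139, f(1.75) ≈ 1.658312, f(2.25) ≈ 1.802776, f(2.5) ≈ 1.870829.
Sum = Σ Δs_i · f(s_i).
Sum ≈ 2.553958.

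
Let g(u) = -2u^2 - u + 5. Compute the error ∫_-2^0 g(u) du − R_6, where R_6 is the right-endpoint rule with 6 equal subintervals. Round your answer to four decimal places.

Exact integral: ∫_-2^0 g(u) du ≈ 6.666667.
R_6 ≈ 7.592593.
Error ≈ 6.666667 − 7.592593 ≈ -0.9259.

-0.9259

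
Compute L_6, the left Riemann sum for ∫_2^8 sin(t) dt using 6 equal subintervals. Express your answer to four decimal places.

Δt = (8 − 2)/6 = 1.
Left endpoints: 2, 3, 4, 5, 6, 7.
f(2) ≈ 0.9093, f(3) ≈ 0.1411, f(4) ≈ -0.7568, f(5) ≈ -0.9589, f(6) ≈ -0.2794, f(7) ≈ 0.6570.
Sum = Δt · [f(2) + f(3) + f(4) + ...].
Sum ≈ -0.2877.

-0.2877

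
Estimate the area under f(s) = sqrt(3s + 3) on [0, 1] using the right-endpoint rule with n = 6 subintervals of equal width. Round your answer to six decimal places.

2.170486

Δs = (1 − 0)/6 = 1/6.
Right endpoints: 1/6, 1/3, 0.5, 2/3, 5/6, 1.
f(1/6) ≈ 1.870829, f(1/3) ≈ 2.000000, f(0.5) ≈ 2.121320, f(2/3) ≈ 2.236068, f(5/6) ≈ 2.345208, f(1) ≈ 2.449490.
Sum = Δs · [f(1/6) + f(1/3) + f(0.5) + ...].
Sum ≈ 2.170486.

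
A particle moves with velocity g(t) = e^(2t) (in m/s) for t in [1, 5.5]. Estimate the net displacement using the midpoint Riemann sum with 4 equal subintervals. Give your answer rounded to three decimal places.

Δt = (5.5 − 1)/4 = 1.125.
Midpoints: 1.5625, 2.6875, 3.8125, 4.9375.
g(1.5625) ≈ 22.760, g(2.6875) ≈ 215.940, g(3.8125) ≈ 2048.780, g(4.9375) ≈ 19438.288.
Sum = Δt · [g(1.5625) + g(2.6875) + g(3.8125) + g(4.9375)].
Sum ≈ 24441.489.

24441.489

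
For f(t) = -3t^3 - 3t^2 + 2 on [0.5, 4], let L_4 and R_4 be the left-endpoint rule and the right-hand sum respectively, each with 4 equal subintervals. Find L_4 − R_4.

L_4 ≈ -154.704102.
R_4 ≈ -363.719727.
L_4 − R_4 = 209.015625.

209.015625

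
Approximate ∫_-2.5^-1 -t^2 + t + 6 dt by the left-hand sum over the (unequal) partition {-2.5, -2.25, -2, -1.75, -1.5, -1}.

0.40625

Subinterval widths: 0.25, 0.25, 0.25, 0.25, 0.5.
Left endpoints: -2.5, -2.25, -2, -1.75, -1.5.
f(-2.5) = -2.75, f(-2.25) = -1.3125, f(-2) = 0, f(-1.75) = 1.1875, f(-1.5) = 2.25.
Sum = Σ Δt_i · f(t_i).
Sum = 0.40625.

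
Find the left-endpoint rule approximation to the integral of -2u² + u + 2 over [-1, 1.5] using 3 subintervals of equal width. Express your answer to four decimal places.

Δu = (1.5 − (-1))/3 = 5/6.
Left endpoints: -1, -1/6, 2/3.
f(-1) = -1, f(-1/6) = 16/9, f(2/3) = 16/9.
Sum = Δu · [f(-1) + f(-1/6) + f(2/3)].
Sum ≈ 2.1296.

2.1296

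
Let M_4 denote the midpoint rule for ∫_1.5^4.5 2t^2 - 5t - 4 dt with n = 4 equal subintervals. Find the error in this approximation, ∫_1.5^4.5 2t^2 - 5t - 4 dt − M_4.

0.28125

Exact integral: ∫_1.5^4.5 f(t) dt = 1.5.
M_4 = 1.21875.
Error = 1.5 − 1.21875 = 0.28125.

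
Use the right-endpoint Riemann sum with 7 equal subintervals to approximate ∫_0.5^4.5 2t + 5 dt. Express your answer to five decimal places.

Δt = (4.5 − 0.5)/7 = 4/7.
Right endpoints: 15/14, 23/14, 31/14, 39/14, 47/14, 55/14, 4.5.
f(15/14) = 50/7, f(23/14) = 58/7, f(31/14) = 66/7, f(39/14) = 74/7, f(47/14) = 82/7, f(55/14) = 90/7, f(4.5) = 14.
Sum = Δt · [f(15/14) + f(23/14) + f(31/14) + ...].
Sum ≈ 42.28571.

42.28571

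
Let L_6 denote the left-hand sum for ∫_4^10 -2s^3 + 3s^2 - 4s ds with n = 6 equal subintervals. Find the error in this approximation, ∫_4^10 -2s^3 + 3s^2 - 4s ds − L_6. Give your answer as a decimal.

Exact integral: ∫_4^10 f(s) ds = -4104.
L_6 = -3321.
Error = -4104 − (-3321) = -783.

-783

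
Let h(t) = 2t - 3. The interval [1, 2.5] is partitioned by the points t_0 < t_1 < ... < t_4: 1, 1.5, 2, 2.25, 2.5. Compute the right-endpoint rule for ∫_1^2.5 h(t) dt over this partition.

Subinterval widths: 0.5, 0.5, 0.25, 0.25.
Right endpoints: 1.5, 2, 2.25, 2.5.
h(1.5) = 0, h(2) = 1, h(2.25) = 1.5, h(2.5) = 2.
Sum = Σ Δt_i · h(t_i).
Sum = 1.375.

1.375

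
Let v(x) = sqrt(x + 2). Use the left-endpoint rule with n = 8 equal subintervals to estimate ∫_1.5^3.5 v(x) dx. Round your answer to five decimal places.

4.17425

Δx = (3.5 − 1.5)/8 = 0.25.
Left endpoints: 1.5, 1.75, 2, 2.25, 2.5, 2.75, 3, 3.25.
v(1.5) ≈ 1.87083, v(1.75) ≈ 1.93649, v(2) ≈ 2.00000, v(2.25) ≈ 2.06155, v(2.5) ≈ 2.12132, v(2.75) ≈ 2.17945, v(3) ≈ 2.23607, v(3.25) ≈ 2.29129.
Sum = Δx · [v(1.5) + v(1.75) + v(2) + ...].
Sum ≈ 4.17425.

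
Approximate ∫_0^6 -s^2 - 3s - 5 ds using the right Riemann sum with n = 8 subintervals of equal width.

-176.8125

Δs = (6 − 0)/8 = 0.75.
Right endpoints: 0.75, 1.5, 2.25, 3, 3.75, 4.5, 5.25, 6.
f(0.75) = -7.8125, f(1.5) = -11.75, f(2.25) = -16.8125, f(3) = -23, f(3.75) = -30.3125, f(4.5) = -38.75, f(5.25) = -48.3125, f(6) = -59.
Sum = Δs · [f(0.75) + f(1.5) + f(2.25) + ...].
Sum = -176.8125.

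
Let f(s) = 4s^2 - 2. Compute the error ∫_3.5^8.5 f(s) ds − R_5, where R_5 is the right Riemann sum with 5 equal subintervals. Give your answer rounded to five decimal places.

Exact integral: ∫_3.5^8.5 f(s) ds ≈ 751.6666667.
R_5 = 875.
Error ≈ 751.6666667 − 875 ≈ -123.33333.

-123.33333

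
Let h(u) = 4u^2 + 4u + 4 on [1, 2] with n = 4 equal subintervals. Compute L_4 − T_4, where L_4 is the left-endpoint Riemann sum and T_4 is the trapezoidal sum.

-2

L_4 = 17.375.
T_4 = 19.375.
L_4 − T_4 = -2.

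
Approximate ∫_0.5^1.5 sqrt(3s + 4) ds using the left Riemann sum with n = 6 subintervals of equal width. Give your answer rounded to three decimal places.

Δs = (1.5 − 0.5)/6 = 1/6.
Left endpoints: 0.5, 2/3, 5/6, 1, 7/6, 4/3.
f(0.5) ≈ 2.345, f(2/3) ≈ 2.449, f(5/6) ≈ 2.550, f(1) ≈ 2.646, f(7/6) ≈ 2.739, f(4/3) ≈ 2.828.
Sum = Δs · [f(0.5) + f(2/3) + f(5/6) + ...].
Sum ≈ 2.593.

2.593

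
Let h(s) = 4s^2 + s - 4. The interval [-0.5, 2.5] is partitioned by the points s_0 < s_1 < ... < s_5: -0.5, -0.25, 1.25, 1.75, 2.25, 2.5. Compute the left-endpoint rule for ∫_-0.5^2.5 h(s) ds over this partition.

4.5

Subinterval widths: 0.25, 1.5, 0.5, 0.5, 0.25.
Left endpoints: -0.5, -0.25, 1.25, 1.75, 2.25.
h(-0.5) = -3.5, h(-0.25) = -4, h(1.25) = 3.5, h(1.75) = 10, h(2.25) = 18.5.
Sum = Σ Δs_i · h(s_i).
Sum = 4.5.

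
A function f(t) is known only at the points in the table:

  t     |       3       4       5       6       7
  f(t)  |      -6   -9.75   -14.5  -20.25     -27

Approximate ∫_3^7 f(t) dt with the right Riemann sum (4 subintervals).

Δt = 1.
Sum = 1·[(-9.75) + (-14.5) + (-20.25) + (-27)] = -71.5.

-71.5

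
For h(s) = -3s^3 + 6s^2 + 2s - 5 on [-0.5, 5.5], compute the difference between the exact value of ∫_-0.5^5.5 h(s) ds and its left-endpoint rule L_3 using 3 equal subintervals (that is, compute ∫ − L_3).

-241.5

Exact integral: ∫_-0.5^5.5 h(s) ds = -353.25.
L_3 = -111.75.
Error = -353.25 − (-111.75) = -241.5.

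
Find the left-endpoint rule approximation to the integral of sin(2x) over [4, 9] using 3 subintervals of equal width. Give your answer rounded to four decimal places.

1.5149

Δx = (9 − 4)/3 = 5/3.
Left endpoints: 4, 17/3, 22/3.
f(4) ≈ 0.9894, f(17/3) ≈ -0.9435, f(22/3) ≈ 0.8631.
Sum = Δx · [f(4) + f(17/3) + f(22/3)].
Sum ≈ 1.5149.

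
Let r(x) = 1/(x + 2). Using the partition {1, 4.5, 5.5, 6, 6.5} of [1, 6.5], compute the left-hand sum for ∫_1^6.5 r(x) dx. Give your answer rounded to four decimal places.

1.4497

Subinterval widths: 3.5, 1, 0.5, 0.5.
Left endpoints: 1, 4.5, 5.5, 6.
r(1) = 1/3, r(4.5) = 2/13, r(5.5) = 2/15, r(6) = 0.125.
Sum = Σ Δx_i · r(x_i).
Sum ≈ 1.4497.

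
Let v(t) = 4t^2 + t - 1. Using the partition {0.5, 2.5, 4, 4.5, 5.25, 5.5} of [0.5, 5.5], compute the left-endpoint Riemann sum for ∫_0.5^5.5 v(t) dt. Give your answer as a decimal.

166.25

Subinterval widths: 2, 1.5, 0.5, 0.75, 0.25.
Left endpoints: 0.5, 2.5, 4, 4.5, 5.25.
v(0.5) = 0.5, v(2.5) = 26.5, v(4) = 67, v(4.5) = 84.5, v(5.25) = 114.5.
Sum = Σ Δt_i · v(t_i).
Sum = 166.25.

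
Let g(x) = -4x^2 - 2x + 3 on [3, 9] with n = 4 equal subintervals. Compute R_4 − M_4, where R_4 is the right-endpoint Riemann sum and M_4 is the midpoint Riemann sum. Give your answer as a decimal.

-238.5

R_4 = -1224.
M_4 = -985.5.
R_4 − M_4 = -238.5.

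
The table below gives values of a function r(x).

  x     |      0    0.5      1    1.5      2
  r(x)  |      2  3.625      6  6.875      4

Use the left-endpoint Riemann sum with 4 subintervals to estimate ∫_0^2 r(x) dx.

Δx = 0.5.
Sum = 0.5·[2 + 3.625 + 6 + 6.875] = 9.25.

9.25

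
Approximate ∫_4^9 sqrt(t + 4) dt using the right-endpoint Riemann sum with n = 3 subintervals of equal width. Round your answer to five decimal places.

16.80197

Δt = (9 − 4)/3 = 5/3.
Right endpoints: 17/3, 22/3, 9.
f(17/3) ≈ 3.10913, f(22/3) ≈ 3.36650, f(9) ≈ 3.60555.
Sum = Δt · [f(17/3) + f(22/3) + f(9)].
Sum ≈ 16.80197.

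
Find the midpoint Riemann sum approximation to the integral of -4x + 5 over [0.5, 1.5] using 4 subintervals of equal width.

1

Δx = (1.5 − 0.5)/4 = 0.25.
Midpoints: 0.625, 0.875, 1.125, 1.375.
f(0.625) = 2.5, f(0.875) = 1.5, f(1.125) = 0.5, f(1.375) = -0.5.
Sum = Δx · [f(0.625) + f(0.875) + f(1.125) + f(1.375)].
Sum = 1.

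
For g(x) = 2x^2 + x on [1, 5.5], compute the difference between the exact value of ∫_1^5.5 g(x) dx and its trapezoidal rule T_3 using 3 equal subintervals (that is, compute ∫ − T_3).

-3.375

Exact integral: ∫_1^5.5 g(x) dx = 124.875.
T_3 = 128.25.
Error = 124.875 − 128.25 = -3.375.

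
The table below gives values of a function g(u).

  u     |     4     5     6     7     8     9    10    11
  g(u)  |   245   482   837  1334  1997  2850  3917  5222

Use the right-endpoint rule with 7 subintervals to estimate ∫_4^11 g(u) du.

16639

Δu = 1.
Sum = 1·[482 + 837 + 1334 + 1997 + 2850 + 3917 + 5222] = 16639.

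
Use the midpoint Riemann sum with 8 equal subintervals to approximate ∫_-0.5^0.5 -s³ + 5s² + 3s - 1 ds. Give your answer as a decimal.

Δs = (0.5 − (-0.5))/8 = 0.125.
Midpoints: -0.4375, -0.3125, -0.1875, -0.0625, 0.0625, 0.1875, 0.3125, 0.4375.
f(-0.4375) = -5209/4096, f(-0.3125) = -5811/4096, f(-0.1875) = -5653/4096, f(-0.0625) = -4783/4096, f(0.0625) = -3249/4096, f(0.1875) = -1099/4096, f(0.3125) = 1619/4096, f(0.4375) = 4857/4096.
Sum = Δs · [f(-0.4375) + f(-0.3125) + f(-0.1875) + ...].
Sum = -0.58984375.

-0.58984375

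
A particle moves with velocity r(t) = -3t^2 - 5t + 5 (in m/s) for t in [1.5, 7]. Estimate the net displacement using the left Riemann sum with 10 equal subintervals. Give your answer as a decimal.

Δt = (7 − 1.5)/10 = 0.55.
Left endpoints: 1.5, 2.05, 2.6, 3.15, 3.7, 4.25, 4.8, 5.35, 5.9, 6.45.
r(1.5) = -9.25, r(2.05) = -17.8575, r(2.6) = -28.28, r(3.15) = -40.5175, r(3.7) = -54.57, r(4.25) = -70.4375, r(4.8) = -88.12, r(5.35) = -107.6175, r(5.9) = -128.93, r(6.45) = -152.0575.
Sum = Δt · [r(1.5) + r(2.05) + r(2.6) + ...].
Sum = -383.700625.

-383.700625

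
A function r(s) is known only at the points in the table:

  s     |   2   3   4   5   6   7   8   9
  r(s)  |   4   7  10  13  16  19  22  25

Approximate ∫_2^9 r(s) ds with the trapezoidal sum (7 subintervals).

101.5

Δs = 1.
T_7 = (1/2)·[4 + 2·7 + 2·10 + 2·13 + 2·16 + 2·19 + 2·22 + 25] = 101.5.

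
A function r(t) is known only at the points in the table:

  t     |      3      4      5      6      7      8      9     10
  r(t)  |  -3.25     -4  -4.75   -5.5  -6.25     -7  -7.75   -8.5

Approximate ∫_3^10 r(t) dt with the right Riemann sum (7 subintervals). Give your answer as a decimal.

-43.75

Δt = 1.
Sum = 1·[(-4) + (-4.75) + (-5.5) + (-6.25) + (-7) + (-7.75) + (-8.5)] = -43.75.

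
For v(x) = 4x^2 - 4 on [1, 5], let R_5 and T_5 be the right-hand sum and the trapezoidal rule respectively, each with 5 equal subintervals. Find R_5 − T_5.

38.4

R_5 = 189.44.
T_5 = 151.04.
R_5 − T_5 = 38.4.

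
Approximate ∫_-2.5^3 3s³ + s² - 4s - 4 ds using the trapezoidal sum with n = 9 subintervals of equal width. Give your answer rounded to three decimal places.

Δs = (3 − (-2.5))/9 = 11/18.
f(-2.5) = -34.625, f(-17/9) = -3182/243, f(-23/18) = -6833/1944, f(-2/3) = -16/9, f(-1/18) = -7339/1944, f(5/9) = -1312/243, f(7/6) = -61/24, f(16/9) = 2164/243, f(43/18) = 64249/1944, f(3) = 74.
T_9 = (Δs/2)·[f(s_0) + 2f(s_1) + ... + 2f(s_{8}) + f(s_9)].
Sum ≈ 19.274.

19.274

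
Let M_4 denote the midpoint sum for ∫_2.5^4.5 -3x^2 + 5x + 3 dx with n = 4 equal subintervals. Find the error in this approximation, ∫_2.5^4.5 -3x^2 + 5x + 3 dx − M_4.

-0.125

Exact integral: ∫_2.5^4.5 f(x) dx = -34.5.
M_4 = -34.375.
Error = -34.5 − (-34.375) = -0.125.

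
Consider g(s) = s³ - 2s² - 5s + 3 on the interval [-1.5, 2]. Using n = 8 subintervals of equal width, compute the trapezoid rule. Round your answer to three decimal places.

1.136

Δs = (2 − (-1.5))/8 = 0.4375.
g(-1.5) = 2.625, g(-1.0625) = 19887/4096, g(-0.625) = 2611/512, g(-0.1875) = 15813/4096, g(0.25) = 1.640625, g(0.6875) = -4333/4096, g(1.125) = -1911/512, g(1.5625) = -24087/4096, g(2) = -7.
T_8 = (Δs/2)·[g(s_0) + 2g(s_1) + ... + 2g(s_{7}) + g(s_8)].
Sum ≈ 1.136.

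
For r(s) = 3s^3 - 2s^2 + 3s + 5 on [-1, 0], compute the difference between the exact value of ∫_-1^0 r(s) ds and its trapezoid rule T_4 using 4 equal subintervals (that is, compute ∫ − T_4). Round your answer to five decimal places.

Exact integral: ∫_-1^0 r(s) ds ≈ 2.0833333.
T_4 = 2.015625.
Error ≈ 2.0833333 − 2.015625 ≈ 0.06771.

0.06771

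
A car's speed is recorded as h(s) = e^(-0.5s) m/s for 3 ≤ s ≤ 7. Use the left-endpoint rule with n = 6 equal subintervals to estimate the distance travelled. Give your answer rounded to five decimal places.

Δs = (7 − 3)/6 = 2/3.
Left endpoints: 3, 11/3, 13/3, 5, 17/3, 19/3.
h(3) ≈ 0.22313, h(11/3) ≈ 0.15988, h(13/3) ≈ 0.11456, h(5) ≈ 0.08208, h(17/3) ≈ 0.05882, h(19/3) ≈ 0.04214.
Sum = Δs · [h(3) + h(11/3) + h(13/3) + ...].
Sum ≈ 0.45374.

0.45374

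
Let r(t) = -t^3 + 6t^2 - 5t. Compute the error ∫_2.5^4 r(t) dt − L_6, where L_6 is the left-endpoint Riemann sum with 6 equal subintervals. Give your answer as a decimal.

0.38671875

Exact integral: ∫_2.5^4 r(t) dt = 18.140625.
L_6 = 17.75390625.
Error = 18.140625 − 17.75390625 = 0.38671875.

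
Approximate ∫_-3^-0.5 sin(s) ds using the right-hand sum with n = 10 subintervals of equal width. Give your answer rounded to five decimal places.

Δs = (-0.5 − (-3))/10 = 0.25.
Right endpoints: -2.75, -2.5, -2.25, -2, -1.75, -1.5, -1.25, -1, -0.75, -0.5.
f(-2.75) ≈ -0.38166, f(-2.5) ≈ -0.59847, f(-2.25) ≈ -0.77807, f(-2) ≈ -0.90930, f(-1.75) ≈ -0.98399, f(-1.5) ≈ -0.99749, f(-1.25) ≈ -0.94898, f(-1) ≈ -0.84147, f(-0.75) ≈ -0.68164, f(-0.5) ≈ -0.47943.
Sum = Δs · [f(-2.75) + f(-2.5) + f(-2.25) + ...].
Sum ≈ -1.90013.

-1.90013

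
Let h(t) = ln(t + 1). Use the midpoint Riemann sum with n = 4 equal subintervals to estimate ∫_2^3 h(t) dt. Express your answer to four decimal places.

Δt = (3 − 2)/4 = 0.25.
Midpoints: 2.125, 2.375, 2.625, 2.875.
h(2.125) ≈ 1.1394, h(2.375) ≈ 1.2164, h(2.625) ≈ 1.2879, h(2.875) ≈ 1.3545.
Sum = Δt · [h(2.125) + h(2.375) + h(2.625) + h(2.875)].
Sum ≈ 1.2496.

1.2496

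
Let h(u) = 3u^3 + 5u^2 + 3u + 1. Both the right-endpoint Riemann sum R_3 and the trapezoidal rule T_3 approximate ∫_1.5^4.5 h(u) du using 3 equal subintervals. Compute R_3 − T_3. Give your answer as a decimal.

181.125

R_3 = 677.125.
T_3 = 496.
R_3 − T_3 = 181.125.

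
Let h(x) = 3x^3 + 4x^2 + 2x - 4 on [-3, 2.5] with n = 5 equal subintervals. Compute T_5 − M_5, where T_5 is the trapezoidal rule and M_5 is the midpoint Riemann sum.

2.9115625

T_5 = 2.57125.
M_5 = -0.3403125.
T_5 − M_5 = 2.9115625.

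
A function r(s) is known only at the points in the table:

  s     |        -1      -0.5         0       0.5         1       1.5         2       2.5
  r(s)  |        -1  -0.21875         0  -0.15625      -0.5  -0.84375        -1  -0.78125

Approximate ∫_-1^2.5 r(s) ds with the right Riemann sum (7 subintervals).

Δs = 0.5.
Sum = 0.5·[(-0.21875) + 0 + (-0.15625) + (-0.5) + (-0.84375) + (-1) + (-0.78125)] = -1.75.

-1.75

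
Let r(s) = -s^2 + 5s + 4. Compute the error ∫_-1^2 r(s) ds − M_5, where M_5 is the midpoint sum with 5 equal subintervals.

-0.09

Exact integral: ∫_-1^2 r(s) ds = 16.5.
M_5 = 16.59.
Error = 16.5 − 16.59 = -0.09.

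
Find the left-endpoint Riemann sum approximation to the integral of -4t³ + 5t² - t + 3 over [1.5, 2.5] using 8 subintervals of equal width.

-10.7578125

Δt = (2.5 − 1.5)/8 = 0.125.
Left endpoints: 1.5, 1.625, 1.75, 1.875, 2, 2.125, 2.25, 2.375.
f(1.5) = -0.75, f(1.625) = -2.5859375, f(1.75) = -4.875, f(1.875) = -7.6640625, f(2) = -11, f(2.125) = -14.9296875, f(2.25) = -19.5, f(2.375) = -24.7578125.
Sum = Δt · [f(1.5) + f(1.625) + f(1.75) + ...].
Sum = -10.7578125.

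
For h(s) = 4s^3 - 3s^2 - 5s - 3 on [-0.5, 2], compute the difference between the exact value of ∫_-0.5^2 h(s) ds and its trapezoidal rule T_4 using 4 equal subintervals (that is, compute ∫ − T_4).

Exact integral: ∫_-0.5^2 h(s) ds = -9.0625.
T_4 = -8.0859375.
Error = -9.0625 − (-8.0859375) = -0.9765625.

-0.9765625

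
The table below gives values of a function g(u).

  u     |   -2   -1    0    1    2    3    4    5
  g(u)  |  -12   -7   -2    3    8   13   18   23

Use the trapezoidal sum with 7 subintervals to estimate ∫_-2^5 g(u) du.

38.5

Δu = 1.
T_7 = (1/2)·[(-12) + 2·(-7) + 2·(-2) + 2·3 + 2·8 + 2·13 + 2·18 + 23] = 38.5.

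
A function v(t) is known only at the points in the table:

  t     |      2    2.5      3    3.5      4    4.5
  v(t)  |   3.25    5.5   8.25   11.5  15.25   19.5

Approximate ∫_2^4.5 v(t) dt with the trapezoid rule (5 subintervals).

Δt = 0.5.
T_5 = (0.5/2)·[3.25 + 2·5.5 + 2·8.25 + 2·11.5 + 2·15.25 + 19.5] = 25.9375.

25.9375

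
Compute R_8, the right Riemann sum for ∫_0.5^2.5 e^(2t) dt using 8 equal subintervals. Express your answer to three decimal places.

92.571

Δt = (2.5 − 0.5)/8 = 0.25.
Right endpoints: 0.75, 1, 1.25, 1.5, 1.75, 2, 2.25, 2.5.
f(0.75) ≈ 4.482, f(1) ≈ 7.389, f(1.25) ≈ 12.182, f(1.5) ≈ 20.086, f(1.75) ≈ 33.115, f(2) ≈ 54.598, f(2.25) ≈ 90.017, f(2.5) ≈ 148.413.
Sum = Δt · [f(0.75) + f(1) + f(1.25) + ...].
Sum ≈ 92.571.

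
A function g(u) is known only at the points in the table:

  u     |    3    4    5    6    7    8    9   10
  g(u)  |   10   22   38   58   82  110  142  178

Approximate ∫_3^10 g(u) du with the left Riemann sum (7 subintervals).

Δu = 1.
Sum = 1·[10 + 22 + 38 + 58 + 82 + 110 + 142] = 462.

462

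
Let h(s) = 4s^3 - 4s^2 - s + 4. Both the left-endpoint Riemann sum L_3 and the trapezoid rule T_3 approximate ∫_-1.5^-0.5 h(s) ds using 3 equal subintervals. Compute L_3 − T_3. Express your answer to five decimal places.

L_3 ≈ -7.9629630.
T_3 ≈ -4.6296296.
L_3 − T_3 ≈ -3.33333.

-3.33333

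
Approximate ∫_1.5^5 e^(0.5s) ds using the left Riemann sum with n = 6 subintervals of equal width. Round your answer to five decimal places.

17.33773

Δs = (5 − 1.5)/6 = 7/12.
Left endpoints: 1.5, 25/12, 8/3, 3.25, 23/6, 53/12.
f(1.5) ≈ 2.11700, f(25/12) ≈ 2.83394, f(8/3) ≈ 3.79367, f(3.25) ≈ 5.07842, f(23/6) ≈ 6.79826, f(53/12) ≈ 9.10054.
Sum = Δs · [f(1.5) + f(25/12) + f(8/3) + ...].
Sum ≈ 17.33773.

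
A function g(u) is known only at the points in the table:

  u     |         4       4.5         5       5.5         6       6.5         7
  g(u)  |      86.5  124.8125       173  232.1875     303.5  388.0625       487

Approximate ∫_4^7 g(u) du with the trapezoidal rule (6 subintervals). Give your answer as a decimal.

Δu = 0.5.
T_6 = (0.5/2)·[86.5 + 2·124.8125 + 2·173 + 2·232.1875 + 2·303.5 + 2·388.0625 + 487] = 754.15625.

754.15625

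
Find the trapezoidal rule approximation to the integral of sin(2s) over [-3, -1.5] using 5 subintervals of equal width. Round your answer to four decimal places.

Δs = (-1.5 − (-3))/5 = 0.3.
f(-3) ≈ 0.2794, f(-2.7) ≈ 0.7728, f(-2.4) ≈ 0.9962, f(-2.1) ≈ 0.8716, f(-1.8) ≈ 0.4425, f(-1.5) ≈ -0.1411.
T_5 = (Δs/2)·[f(s_0) + 2f(s_1) + ... + 2f(s_{4}) + f(s_5)].
Sum ≈ 0.9457.

0.9457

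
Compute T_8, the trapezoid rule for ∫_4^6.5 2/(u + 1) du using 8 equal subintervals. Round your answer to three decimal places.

Δu = (6.5 − 4)/8 = 0.3125.
f(4) = 0.4, f(4.3125) = 32/85, f(4.625) = 16/45, f(4.9375) = 32/95, f(5.25) = 0.32, f(5.5625) = 32/105, f(5.875) = 16/55, f(6.1875) = 32/115, f(6.5) = 4/15.
T_8 = (Δu/2)·[f(u_0) + 2f(u_1) + ... + 2f(u_{7}) + f(u_8)].
Sum ≈ 0.811.

0.811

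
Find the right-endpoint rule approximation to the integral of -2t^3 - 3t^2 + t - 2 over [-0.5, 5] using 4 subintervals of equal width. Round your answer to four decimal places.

-684.1270

Δt = (5 − (-0.5))/4 = 1.375.
Right endpoints: 0.875, 2.25, 3.625, 5.
f(0.875) = -4.76171875, f(2.25) = -37.71875, f(3.625) = -133.06640625, f(5) = -322.
Sum = Δt · [f(0.875) + f(2.25) + f(3.625) + f(5)].
Sum ≈ -684.1270.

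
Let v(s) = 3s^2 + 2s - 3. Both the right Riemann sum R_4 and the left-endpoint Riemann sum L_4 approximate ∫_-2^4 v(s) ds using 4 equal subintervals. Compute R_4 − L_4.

R_4 = 108.75.
L_4 = 36.75.
R_4 − L_4 = 72.

72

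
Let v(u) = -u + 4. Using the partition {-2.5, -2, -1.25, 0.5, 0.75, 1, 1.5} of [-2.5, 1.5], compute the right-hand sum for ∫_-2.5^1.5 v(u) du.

Subinterval widths: 0.5, 0.75, 1.75, 0.25, 0.25, 0.5.
Right endpoints: -2, -1.25, 0.5, 0.75, 1, 1.5.
v(-2) = 6, v(-1.25) = 5.25, v(0.5) = 3.5, v(0.75) = 3.25, v(1) = 3, v(1.5) = 2.5.
Sum = Σ Δu_i · v(u_i).
Sum = 15.875.

15.875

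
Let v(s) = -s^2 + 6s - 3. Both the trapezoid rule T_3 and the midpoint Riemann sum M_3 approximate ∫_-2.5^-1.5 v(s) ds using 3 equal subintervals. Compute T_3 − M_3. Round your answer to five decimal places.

T_3 ≈ -19.1018519.
M_3 ≈ -19.0740741.
T_3 − M_3 ≈ -0.02778.

-0.02778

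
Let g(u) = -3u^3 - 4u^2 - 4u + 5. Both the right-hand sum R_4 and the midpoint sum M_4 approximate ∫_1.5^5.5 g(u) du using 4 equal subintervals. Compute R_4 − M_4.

R_4 = -1268.
M_4 = -924.
R_4 − M_4 = -344.

-344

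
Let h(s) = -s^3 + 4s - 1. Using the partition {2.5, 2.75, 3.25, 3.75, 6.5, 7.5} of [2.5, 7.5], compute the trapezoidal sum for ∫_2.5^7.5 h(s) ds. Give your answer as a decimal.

Subinterval widths: 0.25, 0.5, 0.5, 2.75, 1.
h(2.5) = -6.625, h(2.75) = -10.796875, h(3.25) = -22.328125, h(3.75) = -38.734375, h(6.5) = -249.625, h(7.5) = -392.875.
On each subinterval the trapezoid contributes (Δs_i/2)·[h(s_{i-1}) + h(s_i)].
Sum = -743.46875.

-743.46875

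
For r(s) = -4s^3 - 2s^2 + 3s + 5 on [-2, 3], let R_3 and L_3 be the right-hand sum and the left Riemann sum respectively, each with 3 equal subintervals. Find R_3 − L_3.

-225

R_3 ≈ -186.851852.
L_3 ≈ 38.148148.
R_3 − L_3 = -225.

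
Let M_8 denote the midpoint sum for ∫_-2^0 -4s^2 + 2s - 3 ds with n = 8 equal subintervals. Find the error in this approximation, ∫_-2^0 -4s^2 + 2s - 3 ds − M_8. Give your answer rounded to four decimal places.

-0.0417

Exact integral: ∫_-2^0 f(s) ds ≈ -20.666667.
M_8 = -20.625.
Error ≈ -20.666667 − (-20.625) ≈ -0.0417.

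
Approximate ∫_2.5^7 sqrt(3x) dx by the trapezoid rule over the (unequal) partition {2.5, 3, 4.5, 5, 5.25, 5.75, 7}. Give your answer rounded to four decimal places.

16.7977

Subinterval widths: 0.5, 1.5, 0.5, 0.25, 0.5, 1.25.
f(2.5) ≈ 2.7386, f(3) ≈ 3.0000, f(4.5) ≈ 3.6742, f(5) ≈ 3.8730, f(5.25) ≈ 3.9686, f(5.75) ≈ 4.1533, f(7) ≈ 4.5826.
On each subinterval the trapezoid contributes (Δx_i/2)·[f(x_{i-1}) + f(x_i)].
Sum ≈ 16.7977.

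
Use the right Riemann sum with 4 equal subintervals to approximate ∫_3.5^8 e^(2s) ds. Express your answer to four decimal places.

Δs = (8 − 3.5)/4 = 1.125.
Right endpoints: 4.625, 5.75, 6.875, 8.
f(4.625) ≈ 10404.5657, f(5.75) ≈ 98715.7710, f(6.875) ≈ 936589.1582, f(8) ≈ 8886110.5205.
Sum = Δs · [f(4.625) + f(5.75) + f(6.875) + f(8)].
Sum ≈ 11173297.5174.

11173297.5174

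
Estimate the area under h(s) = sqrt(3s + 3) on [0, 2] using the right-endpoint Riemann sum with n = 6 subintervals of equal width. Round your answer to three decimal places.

5.053

Δs = (2 − 0)/6 = 1/3.
Right endpoints: 1/3, 2/3, 1, 4/3, 5/3, 2.
h(1/3) ≈ 2.000, h(2/3) ≈ 2.236, h(1) ≈ 2.449, h(4/3) ≈ 2.646, h(5/3) ≈ 2.828, h(2) ≈ 3.000.
Sum = Δs · [h(1/3) + h(2/3) + h(1) + ...].
Sum ≈ 5.053.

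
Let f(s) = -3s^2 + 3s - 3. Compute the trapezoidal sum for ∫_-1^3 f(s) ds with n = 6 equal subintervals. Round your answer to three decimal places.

-28.889

Δs = (3 − (-1))/6 = 2/3.
f(-1) = -9, f(-1/3) = -13/3, f(1/3) = -7/3, f(1) = -3, f(5/3) = -19/3, f(7/3) = -37/3, f(3) = -21.
T_6 = (Δs/2)·[f(s_0) + 2f(s_1) + ... + 2f(s_{5}) + f(s_6)].
Sum ≈ -28.889.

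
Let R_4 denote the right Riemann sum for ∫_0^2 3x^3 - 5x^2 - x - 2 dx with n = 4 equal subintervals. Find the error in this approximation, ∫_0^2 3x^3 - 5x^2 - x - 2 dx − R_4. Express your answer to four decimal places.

-0.8333

Exact integral: ∫_0^2 f(x) dx ≈ -7.333333.
R_4 = -6.5.
Error ≈ -7.333333 − (-6.5) ≈ -0.8333.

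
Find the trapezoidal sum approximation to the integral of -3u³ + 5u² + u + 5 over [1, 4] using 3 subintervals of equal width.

-72.5

Δu = (4 − 1)/3 = 1.
f(1) = 8, f(2) = 3, f(3) = -28, f(4) = -103.
T_3 = (Δu/2)·[f(u_0) + 2f(u_1) + 2f(u_2) + f(u_3)].
Sum = -72.5.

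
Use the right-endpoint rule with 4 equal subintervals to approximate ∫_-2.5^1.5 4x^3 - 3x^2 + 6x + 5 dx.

5

Δx = (1.5 − (-2.5))/4 = 1.
Right endpoints: -1.5, -0.5, 0.5, 1.5.
f(-1.5) = -24.25, f(-0.5) = 0.75, f(0.5) = 7.75, f(1.5) = 20.75.
Sum = Δx · [f(-1.5) + f(-0.5) + f(0.5) + f(1.5)].
Sum = 5.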